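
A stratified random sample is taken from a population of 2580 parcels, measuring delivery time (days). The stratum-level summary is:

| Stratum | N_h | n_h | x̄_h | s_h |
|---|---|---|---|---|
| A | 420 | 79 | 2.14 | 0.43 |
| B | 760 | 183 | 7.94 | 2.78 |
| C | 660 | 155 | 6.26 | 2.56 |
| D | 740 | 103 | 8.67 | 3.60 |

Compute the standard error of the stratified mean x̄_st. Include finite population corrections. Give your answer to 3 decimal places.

V̂(x̄_st) = Σ W_h² (1 − n_h/N_h) s_h²/n_h, with W_h = N_h/N and N = 2580:
  stratum A: (420/2580)²·(1 − 79/420)·0.43²/79 = 5.03586e-05
  stratum B: (760/2580)²·(1 − 183/760)·2.78²/183 = 0.0027822
  stratum C: (660/2580)²·(1 − 155/660)·2.56²/155 = 0.00211711
  stratum D: (740/2580)²·(1 − 103/740)·3.60²/103 = 0.00891045
V̂(x̄_st) = 0.0138601
SE(x̄_st) = √0.0138601 = 0.117729

SE(x̄_st) ≈ 0.118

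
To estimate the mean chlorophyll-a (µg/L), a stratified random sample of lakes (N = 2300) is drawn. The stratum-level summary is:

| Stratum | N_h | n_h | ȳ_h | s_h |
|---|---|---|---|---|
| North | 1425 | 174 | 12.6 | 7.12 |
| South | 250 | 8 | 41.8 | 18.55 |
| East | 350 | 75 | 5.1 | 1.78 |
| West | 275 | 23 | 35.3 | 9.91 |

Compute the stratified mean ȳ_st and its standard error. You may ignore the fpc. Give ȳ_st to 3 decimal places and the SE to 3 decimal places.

ȳ_st = Σ W_h ȳ_h = (1425·12.6 + 250·41.8 + 350·5.1 + 275·35.3)/2300 = 17.34674
V̂(ȳ_st) = Σ W_h² s_h²/n_h, with W_h = N_h/N and N = 2300:
  stratum North: (1425/2300)²·7.12²/174 = 0.111837
  stratum South: (250/2300)²·18.55²/8 = 0.508185
  stratum East: (350/2300)²·1.78²/75 = 0.000978271
  stratum West: (275/2300)²·9.91²/23 = 0.0610421
V̂(ȳ_st) = 0.682043
SE(ȳ_st) = √0.682043 = 0.825859

ȳ_st ≈ 17.347, SE ≈ 0.826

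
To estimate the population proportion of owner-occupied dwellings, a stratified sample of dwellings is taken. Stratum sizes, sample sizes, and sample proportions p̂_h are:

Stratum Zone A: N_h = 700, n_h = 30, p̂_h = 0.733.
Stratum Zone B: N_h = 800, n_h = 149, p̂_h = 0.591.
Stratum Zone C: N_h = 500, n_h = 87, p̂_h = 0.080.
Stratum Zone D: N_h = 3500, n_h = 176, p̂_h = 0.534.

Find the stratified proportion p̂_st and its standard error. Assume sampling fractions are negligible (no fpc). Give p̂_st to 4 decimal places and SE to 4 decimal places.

N = 5500; stratum weights W_h = N_h/N.
p̂_st = Σ W_h p̂_h = (700·0.733 + 800·0.591 + 500·0.080 + 3500·0.534)/5500 = 0.52635
V̂(p̂_st) = Σ W_h² p̂_h(1−p̂_h)/(n_h−1):
  stratum Zone A: (700/5500)²·0.733·0.267/29 = 0.000109317
  stratum Zone B: (800/5500)²·0.591·0.409/148 = 3.45544e-05
  stratum Zone C: (500/5500)²·0.080·0.920/86 = 7.07284e-06
  stratum Zone D: (3500/5500)²·0.534·0.466/175 = 0.000575837
V̂(p̂_st) = 0.000726782; SE = √V̂ = 0.0269589

p̂_st ≈ 0.5263, SE ≈ 0.0270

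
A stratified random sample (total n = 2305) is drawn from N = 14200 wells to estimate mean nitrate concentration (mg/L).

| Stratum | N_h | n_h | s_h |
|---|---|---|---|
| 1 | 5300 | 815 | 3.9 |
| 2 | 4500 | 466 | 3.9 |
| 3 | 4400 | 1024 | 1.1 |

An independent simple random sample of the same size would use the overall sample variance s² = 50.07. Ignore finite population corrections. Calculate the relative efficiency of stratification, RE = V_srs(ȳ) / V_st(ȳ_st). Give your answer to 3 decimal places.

RE ≈ 3.626

V̂(ȳ_st) = Σ W_h² s_h²/n_h, with W_h = N_h/N and N = 14200:
  stratum 1: (5300/14200)²·3.9²/815 = 0.00259984
  stratum 2: (4500/14200)²·3.9²/466 = 0.00327787
  stratum 3: (4400/14200)²·1.1²/1024 = 0.000113453
V_st = 0.00599116
V_srs = s²/n = 50.07/2305 = 0.0217223
Relative efficiency = V_srs / V_st = 0.0217223/0.00599116 = 3.6257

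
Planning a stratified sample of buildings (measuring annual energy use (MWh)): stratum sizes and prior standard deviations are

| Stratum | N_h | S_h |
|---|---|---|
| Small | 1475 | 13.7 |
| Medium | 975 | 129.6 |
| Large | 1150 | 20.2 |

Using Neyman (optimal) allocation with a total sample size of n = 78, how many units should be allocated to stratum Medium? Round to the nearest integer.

Neyman allocation: n_h = n · N_h S_h / Σ N_i S_i, with n = 78.
  stratum Small: N_h·S_h = 1475·13.7 = 20207.50
  stratum Medium: N_h·S_h = 975·129.6 = 126360.00
  stratum Large: N_h·S_h = 1150·20.2 = 23230.00
Σ N_h S_h = 169797.50
n for stratum Medium = 78·126360.00/169797.50 = 58.046 → 58

58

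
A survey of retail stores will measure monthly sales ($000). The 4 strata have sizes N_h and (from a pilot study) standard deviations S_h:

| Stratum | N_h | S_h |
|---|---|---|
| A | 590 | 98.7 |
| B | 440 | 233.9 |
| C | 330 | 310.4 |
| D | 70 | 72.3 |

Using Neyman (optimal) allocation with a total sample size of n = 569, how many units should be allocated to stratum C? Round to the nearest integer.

Neyman allocation: n_h = n · N_h S_h / Σ N_i S_i, with n = 569.
  stratum A: N_h·S_h = 590·98.7 = 58233.00
  stratum B: N_h·S_h = 440·233.9 = 102916.00
  stratum C: N_h·S_h = 330·310.4 = 102432.00
  stratum D: N_h·S_h = 70·72.3 = 5061.00
Σ N_h S_h = 268642.00
n for stratum C = 569·102432.00/268642.00 = 216.957 → 217

217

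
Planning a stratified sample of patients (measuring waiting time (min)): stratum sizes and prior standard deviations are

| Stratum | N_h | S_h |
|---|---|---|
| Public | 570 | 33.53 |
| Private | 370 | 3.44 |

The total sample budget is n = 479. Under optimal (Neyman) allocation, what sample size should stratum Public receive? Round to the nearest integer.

449

Neyman allocation: n_h = n · N_h S_h / Σ N_i S_i, with n = 479.
  stratum Public: N_h·S_h = 570·33.53 = 19112.10
  stratum Private: N_h·S_h = 370·3.44 = 1272.80
Σ N_h S_h = 20384.90
n for stratum Public = 479·19112.10/20384.90 = 449.092 → 449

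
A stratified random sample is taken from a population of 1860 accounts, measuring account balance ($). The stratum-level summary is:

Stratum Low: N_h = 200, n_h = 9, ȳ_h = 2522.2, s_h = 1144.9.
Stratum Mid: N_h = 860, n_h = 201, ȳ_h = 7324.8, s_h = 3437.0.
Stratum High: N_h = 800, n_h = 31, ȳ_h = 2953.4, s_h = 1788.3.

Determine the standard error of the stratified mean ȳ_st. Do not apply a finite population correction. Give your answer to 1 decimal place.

SE(ȳ_st) ≈ 182.6

V̂(ȳ_st) = Σ W_h² s_h²/n_h, with W_h = N_h/N and N = 1860:
  stratum Low: (200/1860)²·1144.9²/9 = 1683.94
  stratum Mid: (860/1860)²·3437.0²/201 = 12564.2
  stratum High: (800/1860)²·1788.3²/31 = 19084.2
V̂(ȳ_st) = 33332.3
SE(ȳ_st) = √33332.3 = 182.571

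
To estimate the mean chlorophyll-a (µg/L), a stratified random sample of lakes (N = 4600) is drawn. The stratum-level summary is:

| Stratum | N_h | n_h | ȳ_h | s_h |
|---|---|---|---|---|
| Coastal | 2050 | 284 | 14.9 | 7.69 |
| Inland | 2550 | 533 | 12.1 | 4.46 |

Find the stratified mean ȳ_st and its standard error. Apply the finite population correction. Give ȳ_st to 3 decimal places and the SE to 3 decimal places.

ȳ_st ≈ 13.348, SE ≈ 0.211

ȳ_st = Σ W_h ȳ_h = (2050·14.9 + 2550·12.1)/4600 = 13.34783
V̂(ȳ_st) = Σ W_h² (1 − n_h/N_h) s_h²/n_h, with W_h = N_h/N and N = 4600:
  stratum Coastal: (2050/4600)²·(1 − 284/2050)·7.69²/284 = 0.0356257
  stratum Inland: (2550/4600)²·(1 − 533/2550)·4.46²/533 = 0.00907137
V̂(ȳ_st) = 0.0446971
SE(ȳ_st) = √0.0446971 = 0.211417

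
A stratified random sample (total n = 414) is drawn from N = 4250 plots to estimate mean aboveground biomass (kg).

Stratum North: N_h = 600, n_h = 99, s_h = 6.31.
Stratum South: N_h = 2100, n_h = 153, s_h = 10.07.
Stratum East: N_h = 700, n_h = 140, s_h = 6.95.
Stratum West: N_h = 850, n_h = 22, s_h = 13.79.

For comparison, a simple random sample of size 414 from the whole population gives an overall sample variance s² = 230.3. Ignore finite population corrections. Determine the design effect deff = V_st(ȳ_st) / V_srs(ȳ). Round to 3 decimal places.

deff ≈ 0.944

V̂(ȳ_st) = Σ W_h² s_h²/n_h, with W_h = N_h/N and N = 4250:
  stratum North: (600/4250)²·6.31²/99 = 0.00801582
  stratum South: (2100/4250)²·10.07²/153 = 0.161819
  stratum East: (700/4250)²·6.95²/140 = 0.00935965
  stratum West: (850/4250)²·13.79²/22 = 0.345753
V_st = 0.524947
V_srs = s²/n = 230.3/414 = 0.55628
deff = V_st / V_srs = 0.524947/0.55628 = 0.9437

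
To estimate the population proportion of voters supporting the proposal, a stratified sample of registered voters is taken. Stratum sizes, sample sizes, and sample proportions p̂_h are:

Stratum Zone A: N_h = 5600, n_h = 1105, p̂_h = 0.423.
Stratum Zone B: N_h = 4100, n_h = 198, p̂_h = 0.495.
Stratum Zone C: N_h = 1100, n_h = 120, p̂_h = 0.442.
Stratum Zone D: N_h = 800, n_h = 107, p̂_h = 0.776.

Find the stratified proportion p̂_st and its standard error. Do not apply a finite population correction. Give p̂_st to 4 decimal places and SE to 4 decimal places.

N = 11600; stratum weights W_h = N_h/N.
p̂_st = Σ W_h p̂_h = (5600·0.423 + 4100·0.495 + 1100·0.442 + 800·0.776)/11600 = 0.47459
V̂(p̂_st) = Σ W_h² p̂_h(1−p̂_h)/(n_h−1):
  stratum Zone A: (5600/11600)²·0.423·0.577/1104 = 5.15237e-05
  stratum Zone B: (4100/11600)²·0.495·0.505/197 = 0.000158519
  stratum Zone C: (1100/11600)²·0.442·0.558/119 = 1.86371e-05
  stratum Zone D: (800/11600)²·0.776·0.224/106 = 7.79952e-06
V̂(p̂_st) = 0.00023648; SE = √V̂ = 0.0153779

p̂_st ≈ 0.4746, SE ≈ 0.0154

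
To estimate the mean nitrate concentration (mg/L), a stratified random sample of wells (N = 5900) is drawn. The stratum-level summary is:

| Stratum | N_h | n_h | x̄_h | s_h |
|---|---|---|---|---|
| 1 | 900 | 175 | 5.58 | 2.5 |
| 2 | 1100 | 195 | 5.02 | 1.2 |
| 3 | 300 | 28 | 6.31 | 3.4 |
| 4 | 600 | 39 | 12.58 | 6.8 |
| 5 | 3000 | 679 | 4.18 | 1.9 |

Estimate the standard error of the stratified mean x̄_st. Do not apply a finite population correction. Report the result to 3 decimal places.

SE(x̄_st) ≈ 0.126

V̂(x̄_st) = Σ W_h² s_h²/n_h, with W_h = N_h/N and N = 5900:
  stratum 1: (900/5900)²·2.5²/175 = 0.000831042
  stratum 2: (1100/5900)²·1.2²/195 = 0.00025669
  stratum 3: (300/5900)²·3.4²/28 = 0.00106743
  stratum 4: (600/5900)²·6.8²/39 = 0.0122617
  stratum 5: (3000/5900)²·1.9²/679 = 0.0013746
V̂(x̄_st) = 0.0157915
SE(x̄_st) = √0.0157915 = 0.125664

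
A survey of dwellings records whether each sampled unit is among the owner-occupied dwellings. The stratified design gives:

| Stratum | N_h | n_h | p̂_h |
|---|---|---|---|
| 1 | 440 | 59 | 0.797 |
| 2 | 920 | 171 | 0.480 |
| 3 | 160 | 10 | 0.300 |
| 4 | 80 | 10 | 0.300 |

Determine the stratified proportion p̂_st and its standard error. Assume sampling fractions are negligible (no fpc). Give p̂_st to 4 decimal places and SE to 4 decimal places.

p̂_st ≈ 0.5402, SE ≈ 0.0314

N = 1600; stratum weights W_h = N_h/N.
p̂_st = Σ W_h p̂_h = (440·0.797 + 920·0.480 + 160·0.300 + 80·0.300)/1600 = 0.54017
V̂(p̂_st) = Σ W_h² p̂_h(1−p̂_h)/(n_h−1):
  stratum 1: (440/1600)²·0.797·0.203/58 = 0.000210956
  stratum 2: (920/1600)²·0.480·0.520/170 = 0.000485435
  stratum 3: (160/1600)²·0.300·0.700/9 = 0.000233333
  stratum 4: (80/1600)²·0.300·0.700/9 = 5.83333e-05
V̂(p̂_st) = 0.000988058; SE = √V̂ = 0.0314334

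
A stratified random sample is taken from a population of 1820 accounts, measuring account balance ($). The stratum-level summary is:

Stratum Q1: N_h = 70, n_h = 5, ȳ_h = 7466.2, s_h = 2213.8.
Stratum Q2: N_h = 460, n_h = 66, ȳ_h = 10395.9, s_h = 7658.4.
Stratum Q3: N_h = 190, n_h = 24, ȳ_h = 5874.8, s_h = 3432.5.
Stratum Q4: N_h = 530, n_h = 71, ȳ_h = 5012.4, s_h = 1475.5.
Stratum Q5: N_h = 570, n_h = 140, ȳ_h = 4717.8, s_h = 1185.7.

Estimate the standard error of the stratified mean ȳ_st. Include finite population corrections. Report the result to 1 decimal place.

V̂(ȳ_st) = Σ W_h² (1 − n_h/N_h) s_h²/n_h, with W_h = N_h/N and N = 1820:
  stratum Q1: (70/1820)²·(1 − 5/70)·2213.8²/5 = 1346.4
  stratum Q2: (460/1820)²·(1 − 66/460)·7658.4²/66 = 48623.2
  stratum Q3: (190/1820)²·(1 − 24/190)·3432.5²/24 = 4674.43
  stratum Q4: (530/1820)²·(1 − 71/530)·1475.5²/71 = 2251.99
  stratum Q5: (570/1820)²·(1 − 140/570)·1185.7²/140 = 743.057
V̂(ȳ_st) = 57639.1
SE(ȳ_st) = √57639.1 = 240.081

SE(ȳ_st) ≈ 240.1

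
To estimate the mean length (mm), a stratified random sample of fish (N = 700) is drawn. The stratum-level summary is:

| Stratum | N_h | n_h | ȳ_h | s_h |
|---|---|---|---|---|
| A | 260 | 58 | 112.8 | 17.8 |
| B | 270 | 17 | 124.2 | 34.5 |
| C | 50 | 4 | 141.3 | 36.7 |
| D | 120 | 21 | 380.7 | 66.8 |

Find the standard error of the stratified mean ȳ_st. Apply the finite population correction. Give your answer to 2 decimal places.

SE(ȳ_st) ≈ 4.13

V̂(ȳ_st) = Σ W_h² (1 − n_h/N_h) s_h²/n_h, with W_h = N_h/N and N = 700:
  stratum A: (260/700)²·(1 − 58/260)·17.8²/58 = 0.585519
  stratum B: (270/700)²·(1 − 17/270)·34.5²/17 = 9.76062
  stratum C: (50/700)²·(1 − 4/50)·36.7²/4 = 1.58053
  stratum D: (120/700)²·(1 − 21/120)·66.8²/21 = 5.15174
V̂(ȳ_st) = 17.0784
SE(ȳ_st) = √17.0784 = 4.1326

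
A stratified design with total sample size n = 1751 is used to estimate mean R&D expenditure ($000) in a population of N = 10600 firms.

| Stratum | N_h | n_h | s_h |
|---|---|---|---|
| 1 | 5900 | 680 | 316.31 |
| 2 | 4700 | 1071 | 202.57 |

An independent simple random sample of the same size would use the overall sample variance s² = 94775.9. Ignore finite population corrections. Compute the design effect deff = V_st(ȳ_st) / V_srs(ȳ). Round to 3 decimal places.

V̂(ȳ_st) = Σ W_h² s_h²/n_h, with W_h = N_h/N and N = 10600:
  stratum 1: (5900/10600)²·316.31²/680 = 45.5837
  stratum 2: (4700/10600)²·202.57²/1071 = 7.5326
V_st = 53.1163
V_srs = s²/n = 94775.9/1751 = 54.1267
deff = V_st / V_srs = 53.1163/54.1267 = 0.9813

deff ≈ 0.981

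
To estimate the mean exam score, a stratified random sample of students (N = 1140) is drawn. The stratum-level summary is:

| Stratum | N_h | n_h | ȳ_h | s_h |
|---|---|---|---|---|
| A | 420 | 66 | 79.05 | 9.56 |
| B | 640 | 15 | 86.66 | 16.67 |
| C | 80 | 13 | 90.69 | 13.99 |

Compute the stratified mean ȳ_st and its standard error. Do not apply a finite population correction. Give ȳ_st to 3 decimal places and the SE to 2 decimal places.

ȳ_st = Σ W_h ȳ_h = (420·79.05 + 640·86.66 + 80·90.69)/1140 = 84.13912
V̂(ȳ_st) = Σ W_h² s_h²/n_h, with W_h = N_h/N and N = 1140:
  stratum A: (420/1140)²·9.56²/66 = 0.187958
  stratum B: (640/1140)²·16.67²/15 = 5.83889
  stratum C: (80/1140)²·13.99²/13 = 0.0741417
V̂(ȳ_st) = 6.10099
SE(ȳ_st) = √6.10099 = 2.47002

ȳ_st ≈ 84.139, SE ≈ 2.47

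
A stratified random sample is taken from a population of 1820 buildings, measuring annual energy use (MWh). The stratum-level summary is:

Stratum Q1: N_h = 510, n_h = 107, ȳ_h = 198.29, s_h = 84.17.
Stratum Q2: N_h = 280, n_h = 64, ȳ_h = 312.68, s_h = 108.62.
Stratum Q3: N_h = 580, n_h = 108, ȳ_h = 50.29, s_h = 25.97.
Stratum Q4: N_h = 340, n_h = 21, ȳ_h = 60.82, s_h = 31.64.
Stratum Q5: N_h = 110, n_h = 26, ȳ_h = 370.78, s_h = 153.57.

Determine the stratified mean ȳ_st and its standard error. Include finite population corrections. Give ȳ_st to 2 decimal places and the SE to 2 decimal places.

ȳ_st = Σ W_h ȳ_h = (510·198.29 + 280·312.68 + 580·50.29 + 340·60.82 + 110·370.78)/1820 = 153.46764
V̂(ȳ_st) = Σ W_h² (1 − n_h/N_h) s_h²/n_h, with W_h = N_h/N and N = 1820:
  stratum Q1: (510/1820)²·(1 − 107/510)·84.17²/107 = 4.10831
  stratum Q2: (280/1820)²·(1 − 64/280)·108.62²/64 = 3.36596
  stratum Q3: (580/1820)²·(1 − 108/580)·25.97²/108 = 0.516116
  stratum Q4: (340/1820)²·(1 − 21/340)·31.64²/21 = 1.56092
  stratum Q5: (110/1820)²·(1 − 26/110)·153.57²/26 = 2.53028
V̂(ȳ_st) = 12.0816
SE(ȳ_st) = √12.0816 = 3.47586

ȳ_st ≈ 153.47, SE ≈ 3.48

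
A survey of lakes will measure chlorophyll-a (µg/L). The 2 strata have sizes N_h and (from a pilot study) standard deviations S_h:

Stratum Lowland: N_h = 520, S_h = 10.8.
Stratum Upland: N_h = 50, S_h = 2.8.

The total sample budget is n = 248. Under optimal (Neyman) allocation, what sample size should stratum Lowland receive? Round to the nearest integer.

242

Neyman allocation: n_h = n · N_h S_h / Σ N_i S_i, with n = 248.
  stratum Lowland: N_h·S_h = 520·10.8 = 5616.00
  stratum Upland: N_h·S_h = 50·2.8 = 140.00
Σ N_h S_h = 5756.00
n for stratum Lowland = 248·5616.00/5756.00 = 241.968 → 242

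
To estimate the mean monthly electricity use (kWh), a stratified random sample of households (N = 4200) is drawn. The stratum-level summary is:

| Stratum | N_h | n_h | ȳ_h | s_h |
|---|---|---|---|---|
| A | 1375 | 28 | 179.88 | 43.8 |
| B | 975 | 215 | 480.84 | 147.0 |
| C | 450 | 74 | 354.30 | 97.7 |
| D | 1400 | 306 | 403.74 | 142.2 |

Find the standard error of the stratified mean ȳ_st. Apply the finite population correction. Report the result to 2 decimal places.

V̂(ȳ_st) = Σ W_h² (1 − n_h/N_h) s_h²/n_h, with W_h = N_h/N and N = 4200:
  stratum A: (1375/4200)²·(1 − 28/1375)·43.8²/28 = 7.19386
  stratum B: (975/4200)²·(1 − 215/975)·147.0²/215 = 4.22198
  stratum C: (450/4200)²·(1 − 74/450)·97.7²/74 = 1.23725
  stratum D: (1400/4200)²·(1 − 306/1400)·142.2²/306 = 5.73752
V̂(ȳ_st) = 18.3906
SE(ȳ_st) = √18.3906 = 4.28843

SE(ȳ_st) ≈ 4.29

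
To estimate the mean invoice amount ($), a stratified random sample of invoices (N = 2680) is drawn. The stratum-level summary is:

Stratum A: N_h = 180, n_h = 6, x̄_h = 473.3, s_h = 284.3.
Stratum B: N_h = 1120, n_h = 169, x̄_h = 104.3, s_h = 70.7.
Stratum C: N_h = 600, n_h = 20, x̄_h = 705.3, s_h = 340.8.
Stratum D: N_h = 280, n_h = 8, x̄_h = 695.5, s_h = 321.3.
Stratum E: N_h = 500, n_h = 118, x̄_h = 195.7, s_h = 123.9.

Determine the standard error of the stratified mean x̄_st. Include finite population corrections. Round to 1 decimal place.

SE(x̄_st) ≈ 22.0

V̂(x̄_st) = Σ W_h² (1 − n_h/N_h) s_h²/n_h, with W_h = N_h/N and N = 2680:
  stratum A: (180/2680)²·(1 − 6/180)·284.3²/6 = 58.7428
  stratum B: (1120/2680)²·(1 − 169/1120)·70.7²/169 = 4.38613
  stratum C: (600/2680)²·(1 − 20/600)·340.8²/20 = 281.371
  stratum D: (280/2680)²·(1 − 8/280)·321.3²/8 = 136.832
  stratum E: (500/2680)²·(1 − 118/500)·123.9²/118 = 3.45959
V̂(x̄_st) = 484.792
SE(x̄_st) = √484.792 = 22.018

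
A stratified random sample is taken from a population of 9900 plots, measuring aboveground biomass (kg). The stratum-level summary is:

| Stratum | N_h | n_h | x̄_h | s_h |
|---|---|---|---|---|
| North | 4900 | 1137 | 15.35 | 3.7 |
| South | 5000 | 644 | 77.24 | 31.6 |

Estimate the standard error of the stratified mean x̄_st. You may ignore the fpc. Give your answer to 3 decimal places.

SE(x̄_st) ≈ 0.631

V̂(x̄_st) = Σ W_h² s_h²/n_h, with W_h = N_h/N and N = 9900:
  stratum North: (4900/9900)²·3.7²/1137 = 0.00294961
  stratum South: (5000/9900)²·31.6²/644 = 0.39551
V̂(x̄_st) = 0.39846
SE(x̄_st) = √0.39846 = 0.631237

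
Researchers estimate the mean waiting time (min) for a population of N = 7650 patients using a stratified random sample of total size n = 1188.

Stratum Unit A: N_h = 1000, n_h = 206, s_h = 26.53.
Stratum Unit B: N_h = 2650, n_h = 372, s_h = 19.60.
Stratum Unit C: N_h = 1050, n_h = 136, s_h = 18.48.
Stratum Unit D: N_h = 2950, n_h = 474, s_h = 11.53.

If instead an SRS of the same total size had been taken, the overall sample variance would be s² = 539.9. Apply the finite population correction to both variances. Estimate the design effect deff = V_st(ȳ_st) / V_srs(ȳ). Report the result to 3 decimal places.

V̂(ȳ_st) = Σ W_h² (1 − n_h/N_h) s_h²/n_h, with W_h = N_h/N and N = 7650:
  stratum Unit A: (1000/7650)²·(1 − 206/1000)·26.53²/206 = 0.0463559
  stratum Unit B: (2650/7650)²·(1 − 372/2650)·19.60²/372 = 0.106524
  stratum Unit C: (1050/7650)²·(1 − 136/1050)·18.48²/136 = 0.0411792
  stratum Unit D: (2950/7650)²·(1 − 474/2950)·11.53²/474 = 0.035005
V_st = 0.229064
V_srs = (1 − 1188/7650)·539.9/1188 = 0.383886
deff = V_st / V_srs = 0.229064/0.383886 = 0.5967

deff ≈ 0.597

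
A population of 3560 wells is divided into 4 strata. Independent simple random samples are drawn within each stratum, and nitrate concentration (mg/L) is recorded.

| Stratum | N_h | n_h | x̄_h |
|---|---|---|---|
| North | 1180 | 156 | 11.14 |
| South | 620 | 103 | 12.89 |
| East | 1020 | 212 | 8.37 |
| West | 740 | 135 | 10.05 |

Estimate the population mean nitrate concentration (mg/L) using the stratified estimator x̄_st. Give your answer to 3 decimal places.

N = Σ N_h = 3560. Stratum weights W_h = N_h/N.
x̄_st = (1180·11.14 + 620·12.89 + 1020·8.37 + 740·10.05) / 3560 = 10.42455

x̄_st ≈ 10.425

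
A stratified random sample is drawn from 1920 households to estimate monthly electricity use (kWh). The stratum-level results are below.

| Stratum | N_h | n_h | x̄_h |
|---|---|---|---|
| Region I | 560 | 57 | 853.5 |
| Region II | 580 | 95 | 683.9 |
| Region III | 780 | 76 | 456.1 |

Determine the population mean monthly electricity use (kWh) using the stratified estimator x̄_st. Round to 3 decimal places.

x̄_st ≈ 640.823

N = Σ N_h = 1920. Stratum weights W_h = N_h/N.
x̄_st = (560·853.5 + 580·683.9 + 780·456.1) / 1920 = 640.82292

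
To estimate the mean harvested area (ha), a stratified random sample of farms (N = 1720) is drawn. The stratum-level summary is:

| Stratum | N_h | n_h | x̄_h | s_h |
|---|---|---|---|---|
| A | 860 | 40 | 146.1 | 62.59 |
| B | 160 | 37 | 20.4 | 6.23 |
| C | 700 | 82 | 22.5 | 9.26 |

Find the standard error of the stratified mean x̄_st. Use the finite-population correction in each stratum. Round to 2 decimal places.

SE(x̄_st) ≈ 4.85

V̂(x̄_st) = Σ W_h² (1 − n_h/N_h) s_h²/n_h, with W_h = N_h/N and N = 1720:
  stratum A: (860/1720)²·(1 − 40/860)·62.59²/40 = 23.3456
  stratum B: (160/1720)²·(1 − 37/160)·6.23²/37 = 0.00697819
  stratum C: (700/1720)²·(1 − 82/700)·9.26²/82 = 0.152911
V̂(x̄_st) = 23.5055
SE(x̄_st) = √23.5055 = 4.84825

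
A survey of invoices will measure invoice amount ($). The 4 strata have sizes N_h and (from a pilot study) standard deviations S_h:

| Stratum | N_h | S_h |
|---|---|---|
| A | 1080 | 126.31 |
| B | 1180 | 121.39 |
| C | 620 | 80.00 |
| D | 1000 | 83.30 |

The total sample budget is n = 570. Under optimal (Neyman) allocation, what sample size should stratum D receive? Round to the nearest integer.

Neyman allocation: n_h = n · N_h S_h / Σ N_i S_i, with n = 570.
  stratum A: N_h·S_h = 1080·126.31 = 136414.80
  stratum B: N_h·S_h = 1180·121.39 = 143240.20
  stratum C: N_h·S_h = 620·80.00 = 49600.00
  stratum D: N_h·S_h = 1000·83.30 = 83300.00
Σ N_h S_h = 412555.00
n for stratum D = 570·83300.00/412555.00 = 115.090 → 115

115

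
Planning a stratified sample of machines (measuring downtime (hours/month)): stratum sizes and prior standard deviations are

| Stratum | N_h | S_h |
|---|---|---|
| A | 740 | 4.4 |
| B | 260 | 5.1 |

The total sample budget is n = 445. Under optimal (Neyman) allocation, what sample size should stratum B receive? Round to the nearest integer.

129

Neyman allocation: n_h = n · N_h S_h / Σ N_i S_i, with n = 445.
  stratum A: N_h·S_h = 740·4.4 = 3256.00
  stratum B: N_h·S_h = 260·5.1 = 1326.00
Σ N_h S_h = 4582.00
n for stratum B = 445·1326.00/4582.00 = 128.780 → 129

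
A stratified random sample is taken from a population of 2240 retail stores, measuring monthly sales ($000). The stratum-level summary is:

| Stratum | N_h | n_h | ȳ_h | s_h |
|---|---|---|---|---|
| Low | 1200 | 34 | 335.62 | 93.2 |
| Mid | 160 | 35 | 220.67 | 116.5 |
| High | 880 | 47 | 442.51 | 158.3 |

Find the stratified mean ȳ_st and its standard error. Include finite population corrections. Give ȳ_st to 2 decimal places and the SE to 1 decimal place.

ȳ_st ≈ 369.40, SE ≈ 12.3

ȳ_st = Σ W_h ȳ_h = (1200·335.62 + 160·220.67 + 880·442.51)/2240 = 369.40179
V̂(ȳ_st) = Σ W_h² (1 − n_h/N_h) s_h²/n_h, with W_h = N_h/N and N = 2240:
  stratum Low: (1200/2240)²·(1 − 34/1200)·93.2²/34 = 71.2421
  stratum Mid: (160/2240)²·(1 − 35/160)·116.5²/35 = 1.54567
  stratum High: (880/2240)²·(1 − 47/880)·158.3²/47 = 77.8925
V̂(ȳ_st) = 150.68
SE(ȳ_st) = √150.68 = 12.2752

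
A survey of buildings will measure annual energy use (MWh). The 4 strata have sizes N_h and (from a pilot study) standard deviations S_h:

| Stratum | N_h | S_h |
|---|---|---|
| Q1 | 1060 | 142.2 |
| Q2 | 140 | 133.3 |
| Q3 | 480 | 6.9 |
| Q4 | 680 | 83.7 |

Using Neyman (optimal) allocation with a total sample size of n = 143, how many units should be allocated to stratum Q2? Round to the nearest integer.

Neyman allocation: n_h = n · N_h S_h / Σ N_i S_i, with n = 143.
  stratum Q1: N_h·S_h = 1060·142.2 = 150732.00
  stratum Q2: N_h·S_h = 140·133.3 = 18662.00
  stratum Q3: N_h·S_h = 480·6.9 = 3312.00
  stratum Q4: N_h·S_h = 680·83.7 = 56916.00
Σ N_h S_h = 229622.00
n for stratum Q2 = 143·18662.00/229622.00 = 11.622 → 12

12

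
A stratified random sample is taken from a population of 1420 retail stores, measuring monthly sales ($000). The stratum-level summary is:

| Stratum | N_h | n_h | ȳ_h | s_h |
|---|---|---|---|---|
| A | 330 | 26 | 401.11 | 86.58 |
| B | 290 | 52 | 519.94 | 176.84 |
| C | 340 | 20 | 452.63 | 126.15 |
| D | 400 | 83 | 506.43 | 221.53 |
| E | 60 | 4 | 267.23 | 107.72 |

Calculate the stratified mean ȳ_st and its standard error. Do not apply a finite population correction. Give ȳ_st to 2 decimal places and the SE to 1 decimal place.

ȳ_st = Σ W_h ȳ_h = (330·401.11 + 290·519.94 + 340·452.63 + 400·506.43 + 60·267.23)/1420 = 461.72458
V̂(ȳ_st) = Σ W_h² s_h²/n_h, with W_h = N_h/N and N = 1420:
  stratum A: (330/1420)²·86.58²/26 = 15.5709
  stratum B: (290/1420)²·176.84²/52 = 25.0829
  stratum C: (340/1420)²·126.15²/20 = 45.6169
  stratum D: (400/1420)²·221.53²/83 = 46.917
  stratum E: (60/1420)²·107.72²/4 = 5.17915
V̂(ȳ_st) = 138.367
SE(ȳ_st) = √138.367 = 11.7629

ȳ_st ≈ 461.72, SE ≈ 11.8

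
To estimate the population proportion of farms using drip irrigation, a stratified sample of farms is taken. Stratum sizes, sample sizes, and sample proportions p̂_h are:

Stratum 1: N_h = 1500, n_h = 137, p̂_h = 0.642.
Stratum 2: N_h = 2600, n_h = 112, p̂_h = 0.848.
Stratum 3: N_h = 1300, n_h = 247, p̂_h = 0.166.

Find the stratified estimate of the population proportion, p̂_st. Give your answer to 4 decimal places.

p̂_st ≈ 0.6266

N = 5400; stratum weights W_h = N_h/N.
p̂_st = Σ W_h p̂_h = (1500·0.642 + 2600·0.848 + 1300·0.166)/5400 = 0.62659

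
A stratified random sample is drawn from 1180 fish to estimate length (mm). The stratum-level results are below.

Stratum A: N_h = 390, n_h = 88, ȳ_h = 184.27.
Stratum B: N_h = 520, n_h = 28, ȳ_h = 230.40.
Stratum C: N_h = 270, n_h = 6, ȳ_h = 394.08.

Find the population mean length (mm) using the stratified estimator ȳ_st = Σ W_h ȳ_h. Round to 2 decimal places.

N = Σ N_h = 1180. Stratum weights W_h = N_h/N.
ȳ_st = (390·184.27 + 520·230.40 + 270·394.08) / 1180 = 252.6058

ȳ_st ≈ 252.61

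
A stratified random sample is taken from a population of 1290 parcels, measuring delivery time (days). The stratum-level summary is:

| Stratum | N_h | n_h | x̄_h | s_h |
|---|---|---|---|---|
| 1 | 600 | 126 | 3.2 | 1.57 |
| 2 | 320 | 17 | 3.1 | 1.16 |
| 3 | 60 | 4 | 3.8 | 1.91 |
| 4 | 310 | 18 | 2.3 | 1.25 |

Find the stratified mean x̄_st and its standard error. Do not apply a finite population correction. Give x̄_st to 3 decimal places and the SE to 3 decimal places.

x̄_st ≈ 2.987, SE ≈ 0.127

x̄_st = Σ W_h x̄_h = (600·3.2 + 320·3.1 + 60·3.8 + 310·2.3)/1290 = 2.98682
V̂(x̄_st) = Σ W_h² s_h²/n_h, with W_h = N_h/N and N = 1290:
  stratum 1: (600/1290)²·1.57²/126 = 0.00423206
  stratum 2: (320/1290)²·1.16²/17 = 0.00487066
  stratum 3: (60/1290)²·1.91²/4 = 0.00197301
  stratum 4: (310/1290)²·1.25²/18 = 0.00501293
V̂(x̄_st) = 0.0160887
SE(x̄_st) = √0.0160887 = 0.126841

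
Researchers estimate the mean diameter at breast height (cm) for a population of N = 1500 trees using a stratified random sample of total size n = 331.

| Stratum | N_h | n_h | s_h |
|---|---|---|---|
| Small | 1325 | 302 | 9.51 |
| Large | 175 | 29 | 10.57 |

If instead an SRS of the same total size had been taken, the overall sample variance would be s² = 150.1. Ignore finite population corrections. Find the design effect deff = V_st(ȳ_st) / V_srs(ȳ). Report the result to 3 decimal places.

V̂(ȳ_st) = Σ W_h² s_h²/n_h, with W_h = N_h/N and N = 1500:
  stratum Small: (1325/1500)²·9.51²/302 = 0.23367
  stratum Large: (175/1500)²·10.57²/29 = 0.0524379
V_st = 0.286108
V_srs = s²/n = 150.1/331 = 0.453474
deff = V_st / V_srs = 0.286108/0.453474 = 0.6309

deff ≈ 0.631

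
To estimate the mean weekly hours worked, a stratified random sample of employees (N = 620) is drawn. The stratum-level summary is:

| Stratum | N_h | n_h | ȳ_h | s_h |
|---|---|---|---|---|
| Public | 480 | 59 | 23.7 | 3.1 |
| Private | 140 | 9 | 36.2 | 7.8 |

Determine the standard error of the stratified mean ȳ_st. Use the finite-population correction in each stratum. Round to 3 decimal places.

SE(ȳ_st) ≈ 0.639

V̂(ȳ_st) = Σ W_h² (1 − n_h/N_h) s_h²/n_h, with W_h = N_h/N and N = 620:
  stratum Public: (480/620)²·(1 − 59/480)·3.1²/59 = 0.0856271
  stratum Private: (140/620)²·(1 − 9/140)·7.8²/9 = 0.322524
V̂(ȳ_st) = 0.408152
SE(ȳ_st) = √0.408152 = 0.638867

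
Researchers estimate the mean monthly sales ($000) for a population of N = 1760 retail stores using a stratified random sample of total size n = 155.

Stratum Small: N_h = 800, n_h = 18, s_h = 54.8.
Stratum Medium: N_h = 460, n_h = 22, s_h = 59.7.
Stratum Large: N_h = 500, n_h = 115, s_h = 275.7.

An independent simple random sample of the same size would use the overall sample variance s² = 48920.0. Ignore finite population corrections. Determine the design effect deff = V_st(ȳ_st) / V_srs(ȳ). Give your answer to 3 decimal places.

deff ≈ 0.313

V̂(ȳ_st) = Σ W_h² s_h²/n_h, with W_h = N_h/N and N = 1760:
  stratum Small: (800/1760)²·54.8²/18 = 34.4702
  stratum Medium: (460/1760)²·59.7²/22 = 11.0667
  stratum Large: (500/1760)²·275.7²/115 = 53.3446
V_st = 98.8814
V_srs = s²/n = 48920.0/155 = 315.613
deff = V_st / V_srs = 98.8814/315.613 = 0.3133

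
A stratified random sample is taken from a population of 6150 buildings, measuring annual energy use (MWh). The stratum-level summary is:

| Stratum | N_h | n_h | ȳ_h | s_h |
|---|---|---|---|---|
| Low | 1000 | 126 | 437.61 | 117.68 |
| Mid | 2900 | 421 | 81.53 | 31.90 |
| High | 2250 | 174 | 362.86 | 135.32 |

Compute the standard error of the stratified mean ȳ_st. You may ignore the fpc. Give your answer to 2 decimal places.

SE(ȳ_st) ≈ 4.19

V̂(ȳ_st) = Σ W_h² s_h²/n_h, with W_h = N_h/N and N = 6150:
  stratum Low: (1000/6150)²·117.68²/126 = 2.90593
  stratum Mid: (2900/6150)²·31.90²/421 = 0.537459
  stratum High: (2250/6150)²·135.32²/174 = 14.0861
V̂(ȳ_st) = 17.5294
SE(ȳ_st) = √17.5294 = 4.18682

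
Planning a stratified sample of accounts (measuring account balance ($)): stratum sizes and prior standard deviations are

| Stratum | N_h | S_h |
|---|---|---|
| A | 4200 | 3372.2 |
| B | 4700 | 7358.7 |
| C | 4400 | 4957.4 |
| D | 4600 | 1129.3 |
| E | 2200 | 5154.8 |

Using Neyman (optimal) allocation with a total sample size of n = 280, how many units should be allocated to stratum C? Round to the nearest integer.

Neyman allocation: n_h = n · N_h S_h / Σ N_i S_i, with n = 280.
  stratum A: N_h·S_h = 4200·3372.2 = 14163240.00
  stratum B: N_h·S_h = 4700·7358.7 = 34585890.00
  stratum C: N_h·S_h = 4400·4957.4 = 21812560.00
  stratum D: N_h·S_h = 4600·1129.3 = 5194780.00
  stratum E: N_h·S_h = 2200·5154.8 = 11340560.00
Σ N_h S_h = 87097030.00
n for stratum C = 280·21812560.00/87097030.00 = 70.123 → 70

70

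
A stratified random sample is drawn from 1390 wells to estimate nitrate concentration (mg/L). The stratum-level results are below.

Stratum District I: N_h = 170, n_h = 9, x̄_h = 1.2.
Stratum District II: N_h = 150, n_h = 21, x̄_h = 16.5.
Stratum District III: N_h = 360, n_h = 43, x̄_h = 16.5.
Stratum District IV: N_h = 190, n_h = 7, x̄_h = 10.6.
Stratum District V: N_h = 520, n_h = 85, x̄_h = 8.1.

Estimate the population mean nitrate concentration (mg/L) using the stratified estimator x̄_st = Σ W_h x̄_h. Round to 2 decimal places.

N = Σ N_h = 1390. Stratum weights W_h = N_h/N.
x̄_st = (170·1.2 + 150·16.5 + 360·16.5 + 190·10.6 + 520·8.1) / 1390 = 10.6799

x̄_st ≈ 10.68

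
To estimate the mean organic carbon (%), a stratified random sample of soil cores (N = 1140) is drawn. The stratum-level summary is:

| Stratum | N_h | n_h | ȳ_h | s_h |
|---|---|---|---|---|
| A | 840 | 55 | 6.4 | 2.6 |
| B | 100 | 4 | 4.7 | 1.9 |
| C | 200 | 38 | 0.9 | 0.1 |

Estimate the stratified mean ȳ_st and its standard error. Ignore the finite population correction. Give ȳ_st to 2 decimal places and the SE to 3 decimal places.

ȳ_st = Σ W_h ȳ_h = (840·6.4 + 100·4.7 + 200·0.9)/1140 = 5.28596
V̂(ȳ_st) = Σ W_h² s_h²/n_h, with W_h = N_h/N and N = 1140:
  stratum A: (840/1140)²·2.6²/55 = 0.0667318
  stratum B: (100/1140)²·1.9²/4 = 0.00694444
  stratum C: (200/1140)²·0.1²/38 = 8.09966e-06
V̂(ȳ_st) = 0.0736843
SE(ȳ_st) = √0.0736843 = 0.271449

ȳ_st ≈ 5.29, SE ≈ 0.271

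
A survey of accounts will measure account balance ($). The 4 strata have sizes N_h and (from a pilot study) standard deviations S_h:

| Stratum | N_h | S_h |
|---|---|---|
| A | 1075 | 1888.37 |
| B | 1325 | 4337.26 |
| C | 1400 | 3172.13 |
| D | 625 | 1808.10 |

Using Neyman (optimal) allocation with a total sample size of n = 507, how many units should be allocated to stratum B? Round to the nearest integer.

Neyman allocation: n_h = n · N_h S_h / Σ N_i S_i, with n = 507.
  stratum A: N_h·S_h = 1075·1888.37 = 2029997.75
  stratum B: N_h·S_h = 1325·4337.26 = 5746869.50
  stratum C: N_h·S_h = 1400·3172.13 = 4440982.00
  stratum D: N_h·S_h = 625·1808.10 = 1130062.50
Σ N_h S_h = 13347911.75
n for stratum B = 507·5746869.50/13347911.75 = 218.286 → 218

218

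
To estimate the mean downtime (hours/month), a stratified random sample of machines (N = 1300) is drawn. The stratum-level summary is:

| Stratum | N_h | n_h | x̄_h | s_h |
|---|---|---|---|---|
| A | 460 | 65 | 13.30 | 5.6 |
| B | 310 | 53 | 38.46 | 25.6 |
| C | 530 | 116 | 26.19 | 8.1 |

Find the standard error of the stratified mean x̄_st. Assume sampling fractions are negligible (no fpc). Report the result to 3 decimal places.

V̂(x̄_st) = Σ W_h² s_h²/n_h, with W_h = N_h/N and N = 1300:
  stratum A: (460/1300)²·5.6²/65 = 0.0604076
  stratum B: (310/1300)²·25.6²/53 = 0.703138
  stratum C: (530/1300)²·8.1²/116 = 0.0940107
V̂(x̄_st) = 0.857557
SE(x̄_st) = √0.857557 = 0.926043

SE(x̄_st) ≈ 0.926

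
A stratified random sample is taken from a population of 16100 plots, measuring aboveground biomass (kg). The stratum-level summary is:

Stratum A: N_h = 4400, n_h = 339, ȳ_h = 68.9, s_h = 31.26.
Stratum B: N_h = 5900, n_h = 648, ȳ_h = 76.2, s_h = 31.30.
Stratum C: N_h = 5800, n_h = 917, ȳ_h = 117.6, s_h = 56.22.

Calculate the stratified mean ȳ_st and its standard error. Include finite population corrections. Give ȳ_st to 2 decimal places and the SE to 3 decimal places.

ȳ_st ≈ 89.12, SE ≈ 0.870

ȳ_st = Σ W_h ȳ_h = (4400·68.9 + 5900·76.2 + 5800·117.6)/16100 = 89.11925
V̂(ȳ_st) = Σ W_h² (1 − n_h/N_h) s_h²/n_h, with W_h = N_h/N and N = 16100:
  stratum A: (4400/16100)²·(1 − 339/4400)·31.26²/339 = 0.198707
  stratum B: (5900/16100)²·(1 − 648/5900)·31.30²/648 = 0.180733
  stratum C: (5800/16100)²·(1 − 917/5800)·56.22²/917 = 0.376596
V̂(ȳ_st) = 0.756036
SE(ȳ_st) = √0.756036 = 0.869503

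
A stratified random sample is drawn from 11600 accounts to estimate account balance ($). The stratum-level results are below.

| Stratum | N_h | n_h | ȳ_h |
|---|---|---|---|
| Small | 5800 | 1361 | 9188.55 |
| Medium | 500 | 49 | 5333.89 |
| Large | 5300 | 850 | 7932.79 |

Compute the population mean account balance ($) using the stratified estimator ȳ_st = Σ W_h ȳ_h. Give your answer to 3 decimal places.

N = Σ N_h = 11600. Stratum weights W_h = N_h/N.
ȳ_st = (5800·9188.55 + 500·5333.89 + 5300·7932.79) / 11600 = 8448.64845

ȳ_st ≈ 8448.648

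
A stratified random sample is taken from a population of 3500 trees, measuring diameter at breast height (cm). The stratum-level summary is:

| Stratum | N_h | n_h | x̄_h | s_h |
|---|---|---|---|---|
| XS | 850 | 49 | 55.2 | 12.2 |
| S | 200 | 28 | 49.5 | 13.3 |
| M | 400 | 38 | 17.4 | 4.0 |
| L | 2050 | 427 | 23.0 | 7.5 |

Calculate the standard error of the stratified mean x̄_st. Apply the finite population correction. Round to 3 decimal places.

SE(x̄_st) ≈ 0.477

V̂(x̄_st) = Σ W_h² (1 − n_h/N_h) s_h²/n_h, with W_h = N_h/N and N = 3500:
  stratum XS: (850/3500)²·(1 − 49/850)·12.2²/49 = 0.168826
  stratum S: (200/3500)²·(1 − 28/200)·13.3²/28 = 0.0177406
  stratum M: (400/3500)²·(1 − 38/400)·4.0²/38 = 0.00497701
  stratum L: (2050/3500)²·(1 − 427/2050)·7.5²/427 = 0.0357792
V̂(x̄_st) = 0.227323
SE(x̄_st) = √0.227323 = 0.476784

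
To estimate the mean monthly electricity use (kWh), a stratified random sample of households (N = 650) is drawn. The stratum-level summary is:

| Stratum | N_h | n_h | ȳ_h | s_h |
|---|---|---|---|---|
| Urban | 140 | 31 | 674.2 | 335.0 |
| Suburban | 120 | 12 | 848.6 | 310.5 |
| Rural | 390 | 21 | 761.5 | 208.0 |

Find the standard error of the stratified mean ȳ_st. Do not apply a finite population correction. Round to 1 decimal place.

SE(ȳ_st) ≈ 34.4

V̂(ȳ_st) = Σ W_h² s_h²/n_h, with W_h = N_h/N and N = 650:
  stratum Urban: (140/650)²·335.0²/31 = 167.941
  stratum Suburban: (120/650)²·310.5²/12 = 273.828
  stratum Rural: (390/650)²·208.0²/21 = 741.669
V̂(ȳ_st) = 1183.44
SE(ȳ_st) = √1183.44 = 34.4011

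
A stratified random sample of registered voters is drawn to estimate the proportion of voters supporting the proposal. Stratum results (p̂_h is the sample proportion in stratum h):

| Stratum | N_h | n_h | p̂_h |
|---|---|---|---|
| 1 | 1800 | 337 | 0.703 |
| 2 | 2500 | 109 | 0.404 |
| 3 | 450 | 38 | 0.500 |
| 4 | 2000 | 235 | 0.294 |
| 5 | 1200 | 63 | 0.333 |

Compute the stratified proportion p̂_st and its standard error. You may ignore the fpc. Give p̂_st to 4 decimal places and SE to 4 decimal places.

p̂_st ≈ 0.4387, SE ≈ 0.0203

N = 7950; stratum weights W_h = N_h/N.
p̂_st = Σ W_h p̂_h = (1800·0.703 + 2500·0.404 + 450·0.500 + 2000·0.294 + 1200·0.333)/7950 = 0.43874
V̂(p̂_st) = Σ W_h² p̂_h(1−p̂_h)/(n_h−1):
  stratum 1: (1800/7950)²·0.703·0.297/336 = 3.18554e-05
  stratum 2: (2500/7950)²·0.404·0.596/108 = 0.00022047
  stratum 3: (450/7950)²·0.500·0.500/37 = 2.16486e-05
  stratum 4: (2000/7950)²·0.294·0.706/234 = 5.61386e-05
  stratum 5: (1200/7950)²·0.333·0.667/62 = 8.16219e-05
V̂(p̂_st) = 0.000411735; SE = √V̂ = 0.0202912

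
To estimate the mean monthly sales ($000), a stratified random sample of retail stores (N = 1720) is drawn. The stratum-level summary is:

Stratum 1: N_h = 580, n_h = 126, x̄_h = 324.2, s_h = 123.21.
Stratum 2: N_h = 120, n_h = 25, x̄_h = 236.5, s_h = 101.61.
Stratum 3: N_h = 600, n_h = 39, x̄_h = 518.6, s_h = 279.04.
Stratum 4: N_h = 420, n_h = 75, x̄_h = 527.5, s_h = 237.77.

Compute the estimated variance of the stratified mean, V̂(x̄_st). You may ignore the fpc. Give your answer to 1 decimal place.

V̂(x̄_st) ≈ 303.6

V̂(x̄_st) = Σ W_h² s_h²/n_h, with W_h = N_h/N and N = 1720:
  stratum 1: (580/1720)²·123.21²/126 = 13.7
  stratum 2: (120/1720)²·101.61²/25 = 2.0102
  stratum 3: (600/1720)²·279.04²/39 = 242.948
  stratum 4: (420/1720)²·237.77²/75 = 44.9464
V̂(x̄_st) = 303.605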